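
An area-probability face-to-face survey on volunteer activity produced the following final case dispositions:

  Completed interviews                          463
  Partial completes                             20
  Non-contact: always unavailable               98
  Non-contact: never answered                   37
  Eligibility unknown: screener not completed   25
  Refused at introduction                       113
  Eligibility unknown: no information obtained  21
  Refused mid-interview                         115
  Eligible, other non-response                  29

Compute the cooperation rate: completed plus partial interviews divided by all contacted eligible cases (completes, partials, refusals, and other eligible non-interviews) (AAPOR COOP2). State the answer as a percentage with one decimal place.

Refused = 113 + 115 = 228
No answer / not reached = 37 + 98 = 135
Unknown if eligible = 25 + 21 = 46
Num = 463 + 20 = 483
Base = 463 + 20 + 228 + 29 = 740
COOP2 = 483 / 740 = 0.6527

65.3%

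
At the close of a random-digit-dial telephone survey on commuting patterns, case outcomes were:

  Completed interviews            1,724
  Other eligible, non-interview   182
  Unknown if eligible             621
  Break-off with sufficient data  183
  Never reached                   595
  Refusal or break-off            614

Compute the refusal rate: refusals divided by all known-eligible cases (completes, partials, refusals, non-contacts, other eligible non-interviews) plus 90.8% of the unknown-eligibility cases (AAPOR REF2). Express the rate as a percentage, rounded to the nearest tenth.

15.9%

Numerator = 614
Known eligible = 1724 + 183 + 614 + 595 + 182 = 3298
Estimated eligible among unknowns = 0.9080 × 621 = 563.87
Base = 3298 + 563.87 = 3861.87
REF2 = 614 / 3861.87 = 0.1590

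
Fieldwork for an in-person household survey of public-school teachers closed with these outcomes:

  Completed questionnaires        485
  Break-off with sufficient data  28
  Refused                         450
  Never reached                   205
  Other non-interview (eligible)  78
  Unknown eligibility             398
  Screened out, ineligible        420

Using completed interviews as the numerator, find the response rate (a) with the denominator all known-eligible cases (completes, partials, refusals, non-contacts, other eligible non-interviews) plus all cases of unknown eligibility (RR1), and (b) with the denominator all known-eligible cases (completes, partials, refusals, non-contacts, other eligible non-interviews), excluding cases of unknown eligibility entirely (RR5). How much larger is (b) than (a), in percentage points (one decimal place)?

9.4

Numerator → 485
Denominator → 485 + 28 + 450 + 205 + 78 + 398 = 1644
RR1 = 485 / 1644 = 0.2950
Denominator → 485 + 28 + 450 + 205 + 78 = 1246
RR5 = 485 / 1246 = 0.3892
Difference = 38.92 − 29.50 = 9.42 percentage points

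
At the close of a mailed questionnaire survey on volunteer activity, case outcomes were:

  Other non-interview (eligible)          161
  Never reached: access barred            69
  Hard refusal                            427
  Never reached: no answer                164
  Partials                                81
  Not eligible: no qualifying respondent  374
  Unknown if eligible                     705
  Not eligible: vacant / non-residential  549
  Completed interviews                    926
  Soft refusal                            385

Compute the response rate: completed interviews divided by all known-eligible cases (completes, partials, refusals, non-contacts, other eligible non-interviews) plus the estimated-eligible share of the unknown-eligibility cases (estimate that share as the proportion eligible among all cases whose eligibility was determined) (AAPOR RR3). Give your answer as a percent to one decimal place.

34.2%

Refusal or break-off = 427 + 385 = 812
No answer / not reached = 164 + 69 = 233
Screened out, ineligible = 374 + 549 = 923
Num = 926
Known eligible = 926 + 81 + 812 + 233 + 161 = 2213
e = 2213 / (2213 + 923) = 2213 / 3136 = 0.7057
Eligible share of unknowns = 0.7057 × 705 = 497.52
Denominator = 2213 + 497.52 = 2710.52
RR3 = 926 / 2710.52 = 0.3416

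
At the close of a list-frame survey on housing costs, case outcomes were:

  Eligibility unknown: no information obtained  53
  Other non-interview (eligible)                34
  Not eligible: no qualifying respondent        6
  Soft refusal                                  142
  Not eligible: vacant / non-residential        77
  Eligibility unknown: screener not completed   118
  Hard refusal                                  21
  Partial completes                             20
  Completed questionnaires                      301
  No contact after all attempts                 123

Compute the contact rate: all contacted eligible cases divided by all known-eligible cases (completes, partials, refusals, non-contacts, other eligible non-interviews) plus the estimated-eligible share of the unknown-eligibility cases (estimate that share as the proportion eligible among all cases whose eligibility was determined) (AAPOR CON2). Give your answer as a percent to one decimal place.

Refusal or break-off = 21 + 142 = 163
Eligibility not determined = 118 + 53 = 171
Ineligible = 6 + 77 = 83
Num = 301 + 20 + 163 + 34 = 518
Known eligible = 301 + 20 + 163 + 123 + 34 = 641
e = 641 / (641 + 83) = 641 / 724 = 0.8854
Eligible share of unknowns = 0.8854 × 171 = 151.40
Base = 641 + 151.40 = 792.40
CON2 = 518 / 792.40 = 0.6537

65.4%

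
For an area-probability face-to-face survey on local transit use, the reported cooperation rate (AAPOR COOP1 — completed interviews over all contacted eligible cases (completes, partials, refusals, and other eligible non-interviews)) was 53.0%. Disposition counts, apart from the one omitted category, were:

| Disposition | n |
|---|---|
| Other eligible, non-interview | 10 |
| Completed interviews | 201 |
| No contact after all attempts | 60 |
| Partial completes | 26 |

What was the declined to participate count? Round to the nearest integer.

142

COOP1 = 201 / D = 0.530
D = 201 / 0.530 = 379.2
Remaining denominator categories sum to 237
declined to participate = 379.2 − 237 ≈ 142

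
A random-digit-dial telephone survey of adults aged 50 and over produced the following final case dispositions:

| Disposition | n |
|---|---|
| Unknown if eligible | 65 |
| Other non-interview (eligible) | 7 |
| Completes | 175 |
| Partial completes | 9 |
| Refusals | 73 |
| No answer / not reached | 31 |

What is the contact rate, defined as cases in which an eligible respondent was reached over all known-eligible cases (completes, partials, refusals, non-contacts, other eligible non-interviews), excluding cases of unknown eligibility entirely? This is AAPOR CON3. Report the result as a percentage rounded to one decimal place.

Num: 175 + 9 + 73 + 7 = 264
Denominator: 175 + 9 + 73 + 31 + 7 = 295
CON3 = 264 / 295 = 0.8949

89.5%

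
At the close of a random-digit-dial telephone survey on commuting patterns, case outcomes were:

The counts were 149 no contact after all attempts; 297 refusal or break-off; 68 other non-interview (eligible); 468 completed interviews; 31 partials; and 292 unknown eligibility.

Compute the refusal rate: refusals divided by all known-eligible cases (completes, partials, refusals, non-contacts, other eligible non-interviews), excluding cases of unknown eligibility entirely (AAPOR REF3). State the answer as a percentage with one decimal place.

Num = 297
Denom = 468 + 31 + 297 + 149 + 68 = 1013
REF3 = 297 / 1013 = 0.2932

29.3%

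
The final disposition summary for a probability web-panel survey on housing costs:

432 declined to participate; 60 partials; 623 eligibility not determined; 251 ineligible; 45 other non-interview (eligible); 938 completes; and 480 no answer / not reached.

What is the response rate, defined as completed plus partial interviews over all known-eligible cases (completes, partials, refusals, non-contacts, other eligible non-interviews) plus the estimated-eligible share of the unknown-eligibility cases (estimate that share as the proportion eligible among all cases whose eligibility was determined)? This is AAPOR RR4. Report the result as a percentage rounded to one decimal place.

39.8%

Num: 938 + 60 = 998
Determined eligible: 938 + 60 + 432 + 480 + 45 = 1955
e = 1955 / (1955 + 251) = 1955 / 2206 = 0.8862
Eligible share of unknowns: 0.8862 × 623 = 552.10
Base: 1955 + 552.10 = 2507.10
RR4 = 998 / 2507.10 = 0.3981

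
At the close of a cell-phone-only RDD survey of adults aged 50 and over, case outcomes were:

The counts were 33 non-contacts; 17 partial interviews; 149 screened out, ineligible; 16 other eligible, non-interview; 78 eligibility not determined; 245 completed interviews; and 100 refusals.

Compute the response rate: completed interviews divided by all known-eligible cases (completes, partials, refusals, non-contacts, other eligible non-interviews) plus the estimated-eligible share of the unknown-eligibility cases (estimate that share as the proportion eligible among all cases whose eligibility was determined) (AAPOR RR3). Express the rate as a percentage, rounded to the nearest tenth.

Num = 245
Known eligible = 245 + 17 + 100 + 33 + 16 = 411
e = 411 / (411 + 149) = 411 / 560 = 0.7339
e × U = 0.7339 × 78 = 57.24
Base = 411 + 57.24 = 468.24
RR3 = 245 / 468.24 = 0.5232

52.3%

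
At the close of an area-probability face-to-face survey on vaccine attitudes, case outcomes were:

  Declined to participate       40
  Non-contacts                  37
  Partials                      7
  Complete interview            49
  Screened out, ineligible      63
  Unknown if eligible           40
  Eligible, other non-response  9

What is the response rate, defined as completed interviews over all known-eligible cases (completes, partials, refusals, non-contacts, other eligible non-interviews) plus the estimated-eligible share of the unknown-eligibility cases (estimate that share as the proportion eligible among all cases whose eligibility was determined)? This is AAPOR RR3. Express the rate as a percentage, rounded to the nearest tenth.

28.9%

Num = 49
Determined eligible = 49 + 7 + 40 + 37 + 9 = 142
e = 142 / (142 + 63) = 142 / 205 = 0.6927
Eligible share of unknowns = 0.6927 × 40 = 27.71
Base = 142 + 27.71 = 169.71
RR3 = 49 / 169.71 = 0.2887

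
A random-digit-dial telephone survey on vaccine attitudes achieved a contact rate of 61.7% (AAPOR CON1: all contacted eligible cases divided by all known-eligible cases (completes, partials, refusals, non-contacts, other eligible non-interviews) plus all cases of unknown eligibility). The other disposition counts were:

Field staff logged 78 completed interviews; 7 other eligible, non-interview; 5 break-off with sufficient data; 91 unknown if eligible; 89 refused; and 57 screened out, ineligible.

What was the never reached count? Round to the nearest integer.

20

Num = 78 + 5 + 89 + 7 = 179
CON1 = 179 / D = 0.617
D = 179 / 0.617 = 290.1
Rest of base = 270
never reached = 290.1 − 270 ≈ 20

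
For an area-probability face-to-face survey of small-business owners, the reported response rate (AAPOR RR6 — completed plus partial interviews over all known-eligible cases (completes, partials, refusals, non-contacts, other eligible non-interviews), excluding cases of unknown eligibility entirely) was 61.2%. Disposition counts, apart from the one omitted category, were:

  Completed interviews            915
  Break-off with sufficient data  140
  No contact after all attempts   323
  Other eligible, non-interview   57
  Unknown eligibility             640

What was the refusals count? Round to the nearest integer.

Num: 915 + 140 = 1055
RR6 = 1055 / D = 0.612
D = 1055 / 0.612 = 1723.9
Remaining denominator categories sum to 1435
refusals = 1723.9 − 1435 ≈ 289

289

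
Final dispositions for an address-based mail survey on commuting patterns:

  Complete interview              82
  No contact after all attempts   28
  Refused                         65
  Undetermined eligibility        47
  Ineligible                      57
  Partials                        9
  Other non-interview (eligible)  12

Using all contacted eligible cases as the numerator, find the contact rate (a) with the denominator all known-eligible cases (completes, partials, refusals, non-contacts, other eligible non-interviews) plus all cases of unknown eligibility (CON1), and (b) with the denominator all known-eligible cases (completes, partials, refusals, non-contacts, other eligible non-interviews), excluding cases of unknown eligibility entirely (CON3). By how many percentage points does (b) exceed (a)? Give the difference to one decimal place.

Num → 82 + 9 + 65 + 12 = 168
Denom → 82 + 9 + 65 + 28 + 12 + 47 = 243
CON1 = 168 / 243 = 0.6914
Denom → 82 + 9 + 65 + 28 + 12 = 196
CON3 = 168 / 196 = 0.8571
Difference = 85.71 − 69.14 = 16.57 percentage points

16.6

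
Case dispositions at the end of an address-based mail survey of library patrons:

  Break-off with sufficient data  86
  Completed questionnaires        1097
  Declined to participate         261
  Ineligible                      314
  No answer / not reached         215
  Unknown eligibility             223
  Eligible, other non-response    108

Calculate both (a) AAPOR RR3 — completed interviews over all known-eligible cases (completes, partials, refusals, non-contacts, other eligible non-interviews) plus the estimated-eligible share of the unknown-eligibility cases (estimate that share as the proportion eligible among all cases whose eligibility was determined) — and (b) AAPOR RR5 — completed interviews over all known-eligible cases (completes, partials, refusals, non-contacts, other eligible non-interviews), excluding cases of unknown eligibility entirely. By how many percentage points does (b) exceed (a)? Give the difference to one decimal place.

Numerator = 1097
Known eligible = 1097 + 86 + 261 + 215 + 108 = 1767
e = 1767 / (1767 + 314) = 1767 / 2081 = 0.8491
e × U = 0.8491 × 223 = 189.35
Base = 1767 + 189.35 = 1956.35
RR3 = 1097 / 1956.35 = 0.5607
Base = 1097 + 86 + 261 + 215 + 108 = 1767
RR5 = 1097 / 1767 = 0.6208
Difference = 62.08 − 56.07 = 6.01 percentage points

6.0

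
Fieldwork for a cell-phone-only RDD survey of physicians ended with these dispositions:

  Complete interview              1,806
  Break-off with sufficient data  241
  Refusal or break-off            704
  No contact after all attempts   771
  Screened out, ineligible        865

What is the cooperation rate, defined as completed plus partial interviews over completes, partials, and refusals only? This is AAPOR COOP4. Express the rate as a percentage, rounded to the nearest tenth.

Numerator → 1806 + 241 = 2047
Base → 1806 + 241 + 704 = 2751
COOP4 = 2047 / 2751 = 0.7441

74.4%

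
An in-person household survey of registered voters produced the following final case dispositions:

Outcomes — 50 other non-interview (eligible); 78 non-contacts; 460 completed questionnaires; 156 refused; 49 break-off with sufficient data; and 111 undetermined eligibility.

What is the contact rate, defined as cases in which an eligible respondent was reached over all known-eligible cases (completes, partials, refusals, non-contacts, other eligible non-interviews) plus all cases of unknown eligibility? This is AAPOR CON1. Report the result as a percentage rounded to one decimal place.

79.1%

Top → 460 + 49 + 156 + 50 = 715
Denom → 460 + 49 + 156 + 78 + 50 + 111 = 904
CON1 = 715 / 904 = 0.7909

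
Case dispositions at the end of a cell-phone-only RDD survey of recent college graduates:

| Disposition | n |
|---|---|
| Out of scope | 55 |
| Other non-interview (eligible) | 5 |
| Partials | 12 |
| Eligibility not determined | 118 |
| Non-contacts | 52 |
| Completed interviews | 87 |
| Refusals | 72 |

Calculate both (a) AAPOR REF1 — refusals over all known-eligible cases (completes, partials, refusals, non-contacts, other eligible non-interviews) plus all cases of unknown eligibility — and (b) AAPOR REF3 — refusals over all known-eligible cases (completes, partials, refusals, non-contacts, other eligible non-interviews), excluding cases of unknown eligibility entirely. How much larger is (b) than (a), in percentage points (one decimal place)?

10.8

Top = 72
Base = 87 + 12 + 72 + 52 + 5 + 118 = 346
REF1 = 72 / 346 = 0.2081
Base = 87 + 12 + 72 + 52 + 5 = 228
REF3 = 72 / 228 = 0.3158
Difference = 31.58 − 20.81 = 10.77 percentage points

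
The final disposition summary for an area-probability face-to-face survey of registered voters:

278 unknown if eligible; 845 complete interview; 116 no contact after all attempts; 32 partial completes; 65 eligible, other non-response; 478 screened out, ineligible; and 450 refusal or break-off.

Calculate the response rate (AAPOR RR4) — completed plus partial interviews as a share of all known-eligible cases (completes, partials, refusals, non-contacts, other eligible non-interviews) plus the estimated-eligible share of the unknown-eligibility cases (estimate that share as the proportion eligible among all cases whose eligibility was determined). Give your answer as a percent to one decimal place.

Top: 845 + 32 = 877
Eligible (known): 845 + 32 + 450 + 116 + 65 = 1508
e = 1508 / (1508 + 478) = 1508 / 1986 = 0.7593
e × U: 0.7593 × 278 = 211.09
Base: 1508 + 211.09 = 1719.09
RR4 = 877 / 1719.09 = 0.5102

51.0%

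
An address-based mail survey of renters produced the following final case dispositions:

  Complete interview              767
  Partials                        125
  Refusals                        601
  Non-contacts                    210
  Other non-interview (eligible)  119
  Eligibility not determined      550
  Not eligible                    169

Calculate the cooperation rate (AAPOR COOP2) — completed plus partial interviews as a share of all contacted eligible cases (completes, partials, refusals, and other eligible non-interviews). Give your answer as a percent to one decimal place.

Top: 767 + 125 = 892
Denominator: 767 + 125 + 601 + 119 = 1612
COOP2 = 892 / 1612 = 0.5533

55.3%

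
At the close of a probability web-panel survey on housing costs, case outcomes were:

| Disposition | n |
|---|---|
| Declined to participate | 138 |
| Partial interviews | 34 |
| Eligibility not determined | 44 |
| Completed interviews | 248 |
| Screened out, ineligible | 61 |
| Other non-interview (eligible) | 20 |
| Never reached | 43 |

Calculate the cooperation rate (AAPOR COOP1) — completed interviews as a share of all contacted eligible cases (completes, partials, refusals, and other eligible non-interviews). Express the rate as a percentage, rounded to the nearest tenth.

56.4%

Numerator: 248
Base: 248 + 34 + 138 + 20 = 440
COOP1 = 248 / 440 = 0.5636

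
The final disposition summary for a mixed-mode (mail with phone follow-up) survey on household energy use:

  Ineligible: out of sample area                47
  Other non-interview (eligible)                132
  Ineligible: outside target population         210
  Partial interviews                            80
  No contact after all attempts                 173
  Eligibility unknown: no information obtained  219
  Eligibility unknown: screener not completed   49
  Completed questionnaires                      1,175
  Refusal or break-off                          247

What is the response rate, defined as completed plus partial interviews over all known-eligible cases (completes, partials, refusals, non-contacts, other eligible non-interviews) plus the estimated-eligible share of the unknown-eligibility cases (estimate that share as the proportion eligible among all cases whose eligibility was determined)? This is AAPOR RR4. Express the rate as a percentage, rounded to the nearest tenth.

61.5%

Undetermined eligibility = 49 + 219 = 268
Ineligible = 210 + 47 = 257
Top = 1175 + 80 = 1255
Eligible (known) = 1175 + 80 + 247 + 173 + 132 = 1807
e = 1807 / (1807 + 257) = 1807 / 2064 = 0.8755
Eligible share of unknowns = 0.8755 × 268 = 234.63
Denom = 1807 + 234.63 = 2041.63
RR4 = 1255 / 2041.63 = 0.6147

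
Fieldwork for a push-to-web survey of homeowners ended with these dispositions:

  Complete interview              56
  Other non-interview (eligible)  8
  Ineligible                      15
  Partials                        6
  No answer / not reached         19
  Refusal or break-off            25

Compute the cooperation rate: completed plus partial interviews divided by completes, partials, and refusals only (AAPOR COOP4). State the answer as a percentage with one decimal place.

71.3%

Num → 56 + 6 = 62
Base → 56 + 6 + 25 = 87
COOP4 = 62 / 87 = 0.7126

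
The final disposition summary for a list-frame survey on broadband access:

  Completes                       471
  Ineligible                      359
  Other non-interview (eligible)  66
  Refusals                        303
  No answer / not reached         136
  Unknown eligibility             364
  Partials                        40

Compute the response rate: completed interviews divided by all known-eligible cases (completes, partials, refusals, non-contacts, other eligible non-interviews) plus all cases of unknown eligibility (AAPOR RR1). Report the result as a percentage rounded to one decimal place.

34.1%

Num: 471
Base: 471 + 40 + 303 + 136 + 66 + 364 = 1380
RR1 = 471 / 1380 = 0.3413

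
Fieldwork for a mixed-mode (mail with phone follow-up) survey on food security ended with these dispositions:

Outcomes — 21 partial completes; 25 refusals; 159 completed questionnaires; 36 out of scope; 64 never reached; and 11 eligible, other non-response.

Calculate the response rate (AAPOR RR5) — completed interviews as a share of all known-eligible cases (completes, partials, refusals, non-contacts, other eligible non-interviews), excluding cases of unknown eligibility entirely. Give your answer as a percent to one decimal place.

Top → 159
Base → 159 + 21 + 25 + 64 + 11 = 280
RR5 = 159 / 280 = 0.5679

56.8%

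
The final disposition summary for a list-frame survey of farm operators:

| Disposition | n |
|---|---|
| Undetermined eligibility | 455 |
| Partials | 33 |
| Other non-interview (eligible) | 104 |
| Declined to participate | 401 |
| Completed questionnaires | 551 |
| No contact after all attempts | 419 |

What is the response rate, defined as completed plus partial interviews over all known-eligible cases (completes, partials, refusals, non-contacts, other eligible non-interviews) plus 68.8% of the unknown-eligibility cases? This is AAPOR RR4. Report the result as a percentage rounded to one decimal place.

32.1%

Numerator: 551 + 33 = 584
Determined eligible: 551 + 33 + 401 + 419 + 104 = 1508
e × U: 0.6880 × 455 = 313.04
Base: 1508 + 313.04 = 1821.04
RR4 = 584 / 1821.04 = 0.3207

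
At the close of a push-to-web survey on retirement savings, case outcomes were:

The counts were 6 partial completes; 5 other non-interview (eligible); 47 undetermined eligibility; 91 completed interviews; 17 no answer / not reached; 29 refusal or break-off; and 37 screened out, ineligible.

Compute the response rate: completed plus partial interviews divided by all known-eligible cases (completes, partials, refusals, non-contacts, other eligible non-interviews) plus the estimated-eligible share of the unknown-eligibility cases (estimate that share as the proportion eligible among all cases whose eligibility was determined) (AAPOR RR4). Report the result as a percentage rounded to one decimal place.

52.3%

Top: 91 + 6 = 97
Eligible (known): 91 + 6 + 29 + 17 + 5 = 148
e = 148 / (148 + 37) = 148 / 185 = 0.8000
Eligible share of unknowns: 0.8000 × 47 = 37.60
Denominator: 148 + 37.60 = 185.60
RR4 = 97 / 185.60 = 0.5226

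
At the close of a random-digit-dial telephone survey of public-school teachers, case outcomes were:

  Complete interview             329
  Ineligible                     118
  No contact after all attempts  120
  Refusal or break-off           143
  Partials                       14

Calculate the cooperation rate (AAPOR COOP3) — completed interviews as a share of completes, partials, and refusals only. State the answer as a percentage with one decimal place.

67.7%

Numerator: 329
Denominator: 329 + 14 + 143 = 486
COOP3 = 329 / 486 = 0.6770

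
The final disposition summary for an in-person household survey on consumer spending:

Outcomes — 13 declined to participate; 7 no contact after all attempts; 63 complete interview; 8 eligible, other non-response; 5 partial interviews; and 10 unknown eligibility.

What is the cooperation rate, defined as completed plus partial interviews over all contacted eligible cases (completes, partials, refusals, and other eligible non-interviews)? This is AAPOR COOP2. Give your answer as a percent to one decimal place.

Top → 63 + 5 = 68
Denom → 63 + 5 + 13 + 8 = 89
COOP2 = 68 / 89 = 0.7640

76.4%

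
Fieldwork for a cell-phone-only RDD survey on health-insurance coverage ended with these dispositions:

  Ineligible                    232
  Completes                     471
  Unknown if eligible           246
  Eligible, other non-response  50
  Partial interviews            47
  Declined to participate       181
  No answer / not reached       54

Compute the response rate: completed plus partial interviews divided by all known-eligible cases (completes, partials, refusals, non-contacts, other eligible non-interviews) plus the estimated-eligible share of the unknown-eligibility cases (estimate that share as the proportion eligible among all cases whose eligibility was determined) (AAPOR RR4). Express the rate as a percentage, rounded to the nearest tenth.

52.1%

Numerator: 471 + 47 = 518
Determined eligible: 471 + 47 + 181 + 54 + 50 = 803
e = 803 / (803 + 232) = 803 / 1035 = 0.7758
Estimated eligible among unknowns: 0.7758 × 246 = 190.85
Denom: 803 + 190.85 = 993.85
RR4 = 518 / 993.85 = 0.5212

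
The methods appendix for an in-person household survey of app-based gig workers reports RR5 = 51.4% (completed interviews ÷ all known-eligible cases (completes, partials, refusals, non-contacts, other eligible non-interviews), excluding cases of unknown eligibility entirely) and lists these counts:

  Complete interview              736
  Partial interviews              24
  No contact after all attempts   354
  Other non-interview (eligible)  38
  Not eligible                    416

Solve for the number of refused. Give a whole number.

280

RR5 = 736 / D = 0.514
D = 736 / 0.514 = 1431.9
Other denominator terms total 1152
refused = 1431.9 − 1152 ≈ 280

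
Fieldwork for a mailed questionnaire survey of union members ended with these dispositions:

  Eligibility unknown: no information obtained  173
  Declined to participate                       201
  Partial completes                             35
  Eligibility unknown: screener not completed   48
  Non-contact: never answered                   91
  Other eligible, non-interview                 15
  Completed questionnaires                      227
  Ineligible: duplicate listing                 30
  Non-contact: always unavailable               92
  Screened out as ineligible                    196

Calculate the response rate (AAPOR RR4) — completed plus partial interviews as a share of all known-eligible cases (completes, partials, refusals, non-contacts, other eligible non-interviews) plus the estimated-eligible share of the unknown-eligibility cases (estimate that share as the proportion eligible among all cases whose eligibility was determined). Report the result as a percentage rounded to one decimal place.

Never reached = 91 + 92 = 183
Eligibility not determined = 48 + 173 = 221
Ineligible = 196 + 30 = 226
Num: 227 + 35 = 262
Known eligible: 227 + 35 + 201 + 183 + 15 = 661
e = 661 / (661 + 226) = 661 / 887 = 0.7452
e × U: 0.7452 × 221 = 164.69
Base: 661 + 164.69 = 825.69
RR4 = 262 / 825.69 = 0.3173

31.7%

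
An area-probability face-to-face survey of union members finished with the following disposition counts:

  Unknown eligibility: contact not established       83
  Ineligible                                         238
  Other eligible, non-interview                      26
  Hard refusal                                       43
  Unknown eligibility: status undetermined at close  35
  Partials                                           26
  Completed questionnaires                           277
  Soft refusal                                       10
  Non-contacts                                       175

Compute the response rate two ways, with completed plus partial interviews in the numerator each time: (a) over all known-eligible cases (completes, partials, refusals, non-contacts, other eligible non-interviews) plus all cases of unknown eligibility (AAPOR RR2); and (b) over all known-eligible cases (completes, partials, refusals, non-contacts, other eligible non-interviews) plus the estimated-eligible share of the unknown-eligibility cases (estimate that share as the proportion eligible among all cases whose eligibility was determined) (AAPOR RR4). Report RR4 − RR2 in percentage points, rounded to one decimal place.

Refusals = 43 + 10 = 53
Unknown if eligible = 83 + 35 = 118
Top: 277 + 26 = 303
Base: 277 + 26 + 53 + 175 + 26 + 118 = 675
RR2 = 303 / 675 = 0.4489
Eligible (known): 277 + 26 + 53 + 175 + 26 = 557
e = 557 / (557 + 238) = 557 / 795 = 0.7006
Eligible share of unknowns: 0.7006 × 118 = 82.67
Base: 557 + 82.67 = 639.67
RR4 = 303 / 639.67 = 0.4737
Difference = 47.37 − 44.89 = 2.48 percentage points

2.5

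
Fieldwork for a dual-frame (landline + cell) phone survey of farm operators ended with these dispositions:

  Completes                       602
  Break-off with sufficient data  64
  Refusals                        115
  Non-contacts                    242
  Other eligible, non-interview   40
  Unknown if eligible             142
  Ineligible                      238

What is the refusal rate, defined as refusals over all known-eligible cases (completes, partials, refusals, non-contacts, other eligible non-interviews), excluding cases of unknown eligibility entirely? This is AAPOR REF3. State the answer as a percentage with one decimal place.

Top → 115
Base → 602 + 64 + 115 + 242 + 40 = 1063
REF3 = 115 / 1063 = 0.1082

10.8%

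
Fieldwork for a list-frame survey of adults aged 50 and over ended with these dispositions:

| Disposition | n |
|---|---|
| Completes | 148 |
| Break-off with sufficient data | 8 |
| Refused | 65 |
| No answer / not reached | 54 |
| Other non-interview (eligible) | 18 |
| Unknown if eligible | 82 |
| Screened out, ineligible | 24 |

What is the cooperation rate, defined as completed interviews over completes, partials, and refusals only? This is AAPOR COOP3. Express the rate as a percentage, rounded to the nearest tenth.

Top → 148
Denominator → 148 + 8 + 65 = 221
COOP3 = 148 / 221 = 0.6697

67.0%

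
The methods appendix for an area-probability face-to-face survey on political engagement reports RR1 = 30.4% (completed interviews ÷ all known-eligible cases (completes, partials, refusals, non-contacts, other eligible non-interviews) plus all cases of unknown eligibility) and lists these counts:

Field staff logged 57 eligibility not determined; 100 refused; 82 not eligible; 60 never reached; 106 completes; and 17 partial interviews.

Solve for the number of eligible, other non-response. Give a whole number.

9

RR1 = 106 / D = 0.304
D = 106 / 0.304 = 348.7
Rest of base = 340
eligible, other non-response = 348.7 − 340 ≈ 9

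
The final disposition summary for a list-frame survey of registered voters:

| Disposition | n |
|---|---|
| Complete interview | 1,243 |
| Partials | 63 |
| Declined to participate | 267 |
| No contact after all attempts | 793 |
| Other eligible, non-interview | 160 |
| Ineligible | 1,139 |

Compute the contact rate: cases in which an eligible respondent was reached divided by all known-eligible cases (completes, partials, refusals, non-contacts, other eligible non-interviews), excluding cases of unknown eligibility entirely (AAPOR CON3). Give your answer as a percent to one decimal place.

68.6%

Num = 1243 + 63 + 267 + 160 = 1733
Denominator = 1243 + 63 + 267 + 793 + 160 = 2526
CON3 = 1733 / 2526 = 0.6861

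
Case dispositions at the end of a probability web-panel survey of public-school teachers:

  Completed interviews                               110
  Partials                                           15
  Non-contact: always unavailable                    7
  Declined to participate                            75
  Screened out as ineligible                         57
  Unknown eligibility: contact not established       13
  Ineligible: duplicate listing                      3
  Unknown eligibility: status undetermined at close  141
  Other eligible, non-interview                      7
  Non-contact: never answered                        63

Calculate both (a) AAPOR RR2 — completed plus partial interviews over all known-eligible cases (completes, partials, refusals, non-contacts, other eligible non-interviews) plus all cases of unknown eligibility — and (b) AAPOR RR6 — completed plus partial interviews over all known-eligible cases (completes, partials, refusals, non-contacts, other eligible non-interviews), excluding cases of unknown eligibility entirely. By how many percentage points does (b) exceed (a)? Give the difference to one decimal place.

No answer / not reached = 63 + 7 = 70
Eligibility not determined = 13 + 141 = 154
Not eligible = 57 + 3 = 60
Numerator: 110 + 15 = 125
Denom: 110 + 15 + 75 + 70 + 7 + 154 = 431
RR2 = 125 / 431 = 0.2900
Denom: 110 + 15 + 75 + 70 + 7 = 277
RR6 = 125 / 277 = 0.4513
Difference = 45.13 − 29.00 = 16.13 percentage points

16.1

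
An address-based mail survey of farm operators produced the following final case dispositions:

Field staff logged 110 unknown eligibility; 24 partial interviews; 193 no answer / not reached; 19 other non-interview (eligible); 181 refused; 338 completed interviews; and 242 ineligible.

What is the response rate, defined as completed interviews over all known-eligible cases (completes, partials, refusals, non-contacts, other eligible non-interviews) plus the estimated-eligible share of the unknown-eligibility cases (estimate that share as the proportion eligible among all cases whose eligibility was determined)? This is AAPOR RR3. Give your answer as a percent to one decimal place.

Top = 338
Known eligible = 338 + 24 + 181 + 193 + 19 = 755
e = 755 / (755 + 242) = 755 / 997 = 0.7573
Eligible share of unknowns = 0.7573 × 110 = 83.30
Denominator = 755 + 83.30 = 838.30
RR3 = 338 / 838.30 = 0.4032

40.3%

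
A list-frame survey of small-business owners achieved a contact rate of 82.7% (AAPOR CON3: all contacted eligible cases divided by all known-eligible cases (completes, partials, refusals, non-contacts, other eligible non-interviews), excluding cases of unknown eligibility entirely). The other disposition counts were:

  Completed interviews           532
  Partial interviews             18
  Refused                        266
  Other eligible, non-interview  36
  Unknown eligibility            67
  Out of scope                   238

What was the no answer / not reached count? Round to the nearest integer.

Num → 532 + 18 + 266 + 36 = 852
CON3 = 852 / D = 0.827
D = 852 / 0.827 = 1030.2
Remaining denominator categories sum to 852
no answer / not reached = 1030.2 − 852 ≈ 178

178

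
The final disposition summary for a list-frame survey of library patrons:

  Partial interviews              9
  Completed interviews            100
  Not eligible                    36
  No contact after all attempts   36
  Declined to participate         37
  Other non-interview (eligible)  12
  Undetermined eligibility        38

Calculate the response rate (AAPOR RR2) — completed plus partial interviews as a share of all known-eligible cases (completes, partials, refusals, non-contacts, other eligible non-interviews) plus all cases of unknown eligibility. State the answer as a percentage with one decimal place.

47.0%

Top = 100 + 9 = 109
Base = 100 + 9 + 37 + 36 + 12 + 38 = 232
RR2 = 109 / 232 = 0.4698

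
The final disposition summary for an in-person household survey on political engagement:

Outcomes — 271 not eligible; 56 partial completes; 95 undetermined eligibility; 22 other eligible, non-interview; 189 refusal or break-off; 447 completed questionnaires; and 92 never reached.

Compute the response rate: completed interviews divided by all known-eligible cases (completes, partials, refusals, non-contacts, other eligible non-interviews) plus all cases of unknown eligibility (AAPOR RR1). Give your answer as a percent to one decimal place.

Numerator → 447
Denominator → 447 + 56 + 189 + 92 + 22 + 95 = 901
RR1 = 447 / 901 = 0.4961

49.6%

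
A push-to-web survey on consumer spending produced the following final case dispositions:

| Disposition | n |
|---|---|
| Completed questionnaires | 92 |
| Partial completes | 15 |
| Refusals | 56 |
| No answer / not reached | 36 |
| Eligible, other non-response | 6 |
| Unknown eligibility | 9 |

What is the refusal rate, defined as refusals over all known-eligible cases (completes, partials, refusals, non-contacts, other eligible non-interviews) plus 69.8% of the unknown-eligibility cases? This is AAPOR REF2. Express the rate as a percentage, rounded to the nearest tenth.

Numerator: 56
Determined eligible: 92 + 15 + 56 + 36 + 6 = 205
Estimated eligible among unknowns: 0.6980 × 9 = 6.28
Denominator: 205 + 6.28 = 211.28
REF2 = 56 / 211.28 = 0.2651

26.5%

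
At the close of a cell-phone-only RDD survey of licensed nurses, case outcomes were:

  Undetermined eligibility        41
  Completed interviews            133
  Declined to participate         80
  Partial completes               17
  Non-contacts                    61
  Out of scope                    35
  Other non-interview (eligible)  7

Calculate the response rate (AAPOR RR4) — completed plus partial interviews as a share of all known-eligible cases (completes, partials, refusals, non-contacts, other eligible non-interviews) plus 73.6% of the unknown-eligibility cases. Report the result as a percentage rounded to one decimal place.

45.7%

Num: 133 + 17 = 150
Eligible (known): 133 + 17 + 80 + 61 + 7 = 298
Eligible share of unknowns: 0.7360 × 41 = 30.18
Base: 298 + 30.18 = 328.18
RR4 = 150 / 328.18 = 0.4571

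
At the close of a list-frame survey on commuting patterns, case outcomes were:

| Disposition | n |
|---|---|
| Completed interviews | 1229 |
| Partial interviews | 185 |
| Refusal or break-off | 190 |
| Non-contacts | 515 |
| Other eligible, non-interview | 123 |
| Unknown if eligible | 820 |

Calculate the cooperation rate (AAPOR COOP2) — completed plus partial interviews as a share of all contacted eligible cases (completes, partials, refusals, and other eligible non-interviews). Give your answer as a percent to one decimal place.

81.9%

Num: 1229 + 185 = 1414
Base: 1229 + 185 + 190 + 123 = 1727
COOP2 = 1414 / 1727 = 0.8188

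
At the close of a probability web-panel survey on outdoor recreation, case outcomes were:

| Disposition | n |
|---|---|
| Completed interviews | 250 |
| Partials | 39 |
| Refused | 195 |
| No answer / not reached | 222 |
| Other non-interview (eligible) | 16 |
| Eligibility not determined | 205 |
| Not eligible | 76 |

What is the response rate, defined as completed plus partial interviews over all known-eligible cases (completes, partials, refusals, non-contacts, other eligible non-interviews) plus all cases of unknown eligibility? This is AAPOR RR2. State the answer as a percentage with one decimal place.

31.2%

Numerator = 250 + 39 = 289
Denominator = 250 + 39 + 195 + 222 + 16 + 205 = 927
RR2 = 289 / 927 = 0.3118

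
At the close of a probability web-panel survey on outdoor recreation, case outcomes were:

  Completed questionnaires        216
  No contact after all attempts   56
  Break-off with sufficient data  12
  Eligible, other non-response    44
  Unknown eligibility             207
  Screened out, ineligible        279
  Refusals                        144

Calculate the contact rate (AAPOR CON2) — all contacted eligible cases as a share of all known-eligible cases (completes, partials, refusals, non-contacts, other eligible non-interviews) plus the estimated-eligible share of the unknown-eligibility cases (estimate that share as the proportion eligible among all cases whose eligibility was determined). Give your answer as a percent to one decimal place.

Numerator: 216 + 12 + 144 + 44 = 416
Known eligible: 216 + 12 + 144 + 56 + 44 = 472
e = 472 / (472 + 279) = 472 / 751 = 0.6285
Eligible share of unknowns: 0.6285 × 207 = 130.10
Base: 472 + 130.10 = 602.10
CON2 = 416 / 602.10 = 0.6909

69.1%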